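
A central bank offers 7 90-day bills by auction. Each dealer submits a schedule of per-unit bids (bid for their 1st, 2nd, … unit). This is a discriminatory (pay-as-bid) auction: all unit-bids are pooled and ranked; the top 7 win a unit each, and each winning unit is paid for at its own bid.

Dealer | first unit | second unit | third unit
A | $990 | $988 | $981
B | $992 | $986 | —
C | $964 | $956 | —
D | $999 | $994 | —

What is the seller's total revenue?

Total revenue: $6,930

Pooled unit-bids ranked (top 7): 999 (D-1), 994 (D-2), 992 (B-1), 990 (A-1), 988 (A-2), 986 (B-2), 981 (A-3)
Next rejected bid: $964 (not a price — pay-as-bid).
Each winning unit pays its own bid.
Revenue = 999 + 994 + 992 + 990 + 988 + 986 + 981 = $6,930.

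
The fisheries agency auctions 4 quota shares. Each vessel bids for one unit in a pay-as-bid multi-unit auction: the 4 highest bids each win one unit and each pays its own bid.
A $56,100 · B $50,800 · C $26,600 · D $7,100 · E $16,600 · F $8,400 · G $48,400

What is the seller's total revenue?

Total revenue: $181,900

Ordering the bids: 56,100 (A), 50,800 (B), 48,400 (G), 26,600 (C), 16,600 (E), 8,400 (F), …
Winners (4 units): A, B, G, C.
Total revenue = 56,100 + 50,800 + 48,400 + 26,600 = $181,900.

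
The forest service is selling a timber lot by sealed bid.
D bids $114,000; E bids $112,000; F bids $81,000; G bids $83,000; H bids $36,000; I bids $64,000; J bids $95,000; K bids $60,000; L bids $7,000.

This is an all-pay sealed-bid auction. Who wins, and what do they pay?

Rule: the highest bidder wins the item, but every bidder pays their own bid.
Sorting bids: 114,000 (D) > 112,000 (E) > 95,000 (J) > 83,000 (G) > 81,000 (F) > 64,000 (I) > …
D wins with the top bid; all bids are sunk regardless.

D pays $114,000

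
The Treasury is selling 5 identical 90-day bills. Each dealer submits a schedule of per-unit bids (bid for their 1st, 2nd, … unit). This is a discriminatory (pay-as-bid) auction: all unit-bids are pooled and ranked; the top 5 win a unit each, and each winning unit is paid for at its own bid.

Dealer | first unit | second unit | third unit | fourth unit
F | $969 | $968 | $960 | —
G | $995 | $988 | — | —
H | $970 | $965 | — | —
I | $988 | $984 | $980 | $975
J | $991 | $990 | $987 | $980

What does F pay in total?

Pooled unit-bids ranked (top 5): 995 (G-1), 991 (J-1), 990 (J-2), 988 (G-2), 988 (I-1)
Next rejected bid: $987 (not a price — pay-as-bid).
F wins no units.

F pays $0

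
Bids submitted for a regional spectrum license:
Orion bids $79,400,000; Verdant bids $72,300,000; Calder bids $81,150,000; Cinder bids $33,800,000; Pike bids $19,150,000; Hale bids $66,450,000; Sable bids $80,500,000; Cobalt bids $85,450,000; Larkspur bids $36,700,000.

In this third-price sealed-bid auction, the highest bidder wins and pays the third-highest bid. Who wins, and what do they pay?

Bids in order: 85,450,000 (Cobalt) > 81,150,000 (Calder) > 80,500,000 (Sable) > 79,400,000 (Orion) > 72,300,000 (Verdant) > 66,450,000 (Hale) > …
Cobalt is highest; pays the third-highest bid, $80,500,000.

Cobalt pays $80,500,000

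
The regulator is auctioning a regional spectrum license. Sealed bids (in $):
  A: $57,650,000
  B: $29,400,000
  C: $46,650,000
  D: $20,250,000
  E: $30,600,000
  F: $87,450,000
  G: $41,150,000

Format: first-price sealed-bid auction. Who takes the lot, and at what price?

Sorting bids: 87,450,000 (F) > 57,650,000 (A) > 46,650,000 (C) > 41,150,000 (G) > 30,600,000 (E) > 29,400,000 (B) > …
F is highest → pays own bid, $87,450,000.

F pays $87,450,000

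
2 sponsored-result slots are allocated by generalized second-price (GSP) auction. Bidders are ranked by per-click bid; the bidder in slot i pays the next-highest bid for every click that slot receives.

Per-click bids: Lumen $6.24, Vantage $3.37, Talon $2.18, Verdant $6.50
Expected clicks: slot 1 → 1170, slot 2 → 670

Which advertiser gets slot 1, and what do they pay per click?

Per-click bids in order: $6.50 (Verdant) > $6.24 (Lumen) > $3.37 (Vantage) > …
Slot 1 goes to the first-ranked bidder, Verdant, who pays the next bid down: $6.24/click.

Verdant; $6.24 per click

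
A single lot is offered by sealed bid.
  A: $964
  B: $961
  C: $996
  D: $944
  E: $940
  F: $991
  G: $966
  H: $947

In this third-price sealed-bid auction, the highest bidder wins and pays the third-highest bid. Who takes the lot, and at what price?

C pays $966

Sorting bids: 996 (C) > 991 (F) > 966 (G) > 964 (A) > 961 (B) > 947 (H) > …
C is highest; pays the third-highest bid, $966.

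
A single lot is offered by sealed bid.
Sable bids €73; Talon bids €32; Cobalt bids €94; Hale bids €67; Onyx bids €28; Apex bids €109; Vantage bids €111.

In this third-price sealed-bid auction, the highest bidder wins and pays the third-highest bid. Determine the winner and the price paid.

Bids in order: 111 (Vantage) > 109 (Apex) > 94 (Cobalt) > 73 (Sable) > 67 (Hale) > 32 (Talon) > …
Vantage wins; payment is bid #3 in the ranking = €94.

Vantage pays €94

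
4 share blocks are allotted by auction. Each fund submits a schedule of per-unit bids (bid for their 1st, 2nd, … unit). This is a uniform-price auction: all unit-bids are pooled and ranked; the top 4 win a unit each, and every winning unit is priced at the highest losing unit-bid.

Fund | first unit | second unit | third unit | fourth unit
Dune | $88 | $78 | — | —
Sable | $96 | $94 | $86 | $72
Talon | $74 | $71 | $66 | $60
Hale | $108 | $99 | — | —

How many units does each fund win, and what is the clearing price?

Pooled unit-bids ranked (top 4): 108 (Hale-1), 99 (Hale-2), 96 (Sable-1), 94 (Sable-2)
The (k+1)-th unit-bid is $88.
Allocation: Hale 2, Sable 2.

Hale 2, Sable 2; clearing price $88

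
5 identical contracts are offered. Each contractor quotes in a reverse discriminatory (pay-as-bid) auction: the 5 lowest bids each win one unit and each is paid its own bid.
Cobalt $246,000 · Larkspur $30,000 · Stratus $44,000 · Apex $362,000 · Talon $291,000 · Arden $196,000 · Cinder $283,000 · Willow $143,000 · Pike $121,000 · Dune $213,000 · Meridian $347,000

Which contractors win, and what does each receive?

Bids ranked low→high: 30,000 (Larkspur), 44,000 (Stratus), 121,000 (Pike), 143,000 (Willow), 196,000 (Arden), 213,000 (Dune), 246,000 (Cobalt), …
Winners (5 units): Larkspur, Stratus, Pike, Willow, Arden.
Each winner is paid its own bid: Larkspur $30,000, Stratus $44,000, Pike $121,000, Willow $143,000, Arden $196,000.

Larkspur $30,000, Stratus $44,000, Pike $121,000, Willow $143,000, Arden $196,000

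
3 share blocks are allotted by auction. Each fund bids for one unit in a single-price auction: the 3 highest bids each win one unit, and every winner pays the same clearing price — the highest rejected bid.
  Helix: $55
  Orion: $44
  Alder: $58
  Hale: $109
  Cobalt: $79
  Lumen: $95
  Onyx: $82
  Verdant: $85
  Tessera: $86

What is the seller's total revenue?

Total revenue: $255

Ordering the bids: 109 (Hale), 95 (Lumen), 86 (Tessera), 85 (Verdant), 82 (Onyx), …
Top 3: Hale, Lumen, Tessera.
Clearing price = highest rejected bid = $85.
Total revenue = 3 × $85 = $255.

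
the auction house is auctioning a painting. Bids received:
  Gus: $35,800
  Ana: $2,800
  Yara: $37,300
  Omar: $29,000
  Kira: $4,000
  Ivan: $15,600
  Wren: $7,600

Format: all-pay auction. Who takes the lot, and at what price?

Yara pays $37,300

Bids ranked: 37,300 (Yara) > 35,800 (Gus) > 29,000 (Omar) > 15,600 (Ivan) > 7,600 (Wren) > 4,000 (Kira) > …
Yara is highest and takes the item; every bidder forfeits their bid.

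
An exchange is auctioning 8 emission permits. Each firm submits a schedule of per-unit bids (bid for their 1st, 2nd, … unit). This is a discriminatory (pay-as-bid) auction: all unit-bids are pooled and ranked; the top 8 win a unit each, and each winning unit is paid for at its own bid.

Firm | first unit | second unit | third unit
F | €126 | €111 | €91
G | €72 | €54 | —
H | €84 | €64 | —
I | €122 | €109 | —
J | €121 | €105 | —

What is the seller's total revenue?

All unit-bids, highest first — top 8: 126 (F-1), 122 (I-1), 121 (J-1), 111 (F-2), 109 (I-2), 105 (J-2), 91 (F-3), 84 (H-1)
Next rejected bid: €72 (not a price — pay-as-bid).
Each winning unit pays its own bid.
Revenue = 126 + 122 + 121 + 111 + 109 + 105 + 91 + 84 = €869.

Total revenue: €869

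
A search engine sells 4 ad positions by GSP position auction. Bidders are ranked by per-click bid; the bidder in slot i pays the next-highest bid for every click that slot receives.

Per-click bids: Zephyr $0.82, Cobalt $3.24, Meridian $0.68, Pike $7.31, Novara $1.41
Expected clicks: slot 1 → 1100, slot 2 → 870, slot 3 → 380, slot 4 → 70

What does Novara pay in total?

Ranked by bid: $7.31 (Pike) > $3.24 (Cobalt) > $1.41 (Novara) > $0.82 (Zephyr) > $0.68 (Meridian)
Novara holds slot 3 → pays next bid $0.82 × 380 clicks = $311.60.

Novara pays $311.60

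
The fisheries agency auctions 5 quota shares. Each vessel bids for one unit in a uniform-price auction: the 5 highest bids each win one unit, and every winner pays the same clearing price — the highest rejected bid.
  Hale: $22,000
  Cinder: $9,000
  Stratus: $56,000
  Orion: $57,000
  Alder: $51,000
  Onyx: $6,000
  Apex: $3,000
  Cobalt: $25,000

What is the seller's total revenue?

Ordering the bids: 57,000 (Orion), 56,000 (Stratus), 51,000 (Alder), 25,000 (Cobalt), 22,000 (Hale), 9,000 (Cinder), 6,000 (Onyx), …
The 5 highest are Orion, Stratus, Alder, Cobalt, Hale.
Clearing price = highest rejected bid = $9,000.
Total revenue = 5 × $9,000 = $45,000.

Total revenue: $45,000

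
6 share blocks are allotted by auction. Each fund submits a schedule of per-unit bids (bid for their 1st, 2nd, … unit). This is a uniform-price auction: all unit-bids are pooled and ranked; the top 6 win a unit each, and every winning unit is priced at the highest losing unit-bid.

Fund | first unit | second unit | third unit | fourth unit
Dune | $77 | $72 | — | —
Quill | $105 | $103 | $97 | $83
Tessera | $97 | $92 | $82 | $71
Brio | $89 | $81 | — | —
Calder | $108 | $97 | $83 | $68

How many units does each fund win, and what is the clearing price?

All unit-bids, highest first — top 6: 108 (Calder-1), 105 (Quill-1), 103 (Quill-2), 97 (Quill-3), 97 (Tessera-1), 97 (Calder-2)
First bid not allocated: $92.
Allocation: Calder 2, Quill 3, Tessera 1.

Calder 2, Quill 3, Tessera 1; clearing price $92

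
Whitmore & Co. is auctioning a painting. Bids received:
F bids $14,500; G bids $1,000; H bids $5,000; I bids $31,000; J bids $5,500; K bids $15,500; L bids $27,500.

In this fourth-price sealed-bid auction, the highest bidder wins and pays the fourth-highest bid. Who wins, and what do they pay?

Bids in order: 31,000 (I) > 27,500 (L) > 15,500 (K) > 14,500 (F) > 5,500 (J) > 5,000 (H) > …
I is highest; pays the fourth-highest bid, $14,500.

I pays $14,500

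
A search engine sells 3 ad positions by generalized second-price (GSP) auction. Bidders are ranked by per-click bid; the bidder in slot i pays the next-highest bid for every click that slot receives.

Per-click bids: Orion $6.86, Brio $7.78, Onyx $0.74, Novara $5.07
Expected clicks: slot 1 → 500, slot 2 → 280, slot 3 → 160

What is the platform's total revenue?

Per-click bids in order: $7.78 (Brio) > $6.86 (Orion) > $5.07 (Novara) > $0.74 (Onyx)
Slot 1: Brio pays $6.86 × 500 = $3430.00
Slot 2: Orion pays $5.07 × 280 = $1419.60
Slot 3: Novara pays $0.74 × 160 = $118.40
Total = $4968.00

Total revenue: $4968.00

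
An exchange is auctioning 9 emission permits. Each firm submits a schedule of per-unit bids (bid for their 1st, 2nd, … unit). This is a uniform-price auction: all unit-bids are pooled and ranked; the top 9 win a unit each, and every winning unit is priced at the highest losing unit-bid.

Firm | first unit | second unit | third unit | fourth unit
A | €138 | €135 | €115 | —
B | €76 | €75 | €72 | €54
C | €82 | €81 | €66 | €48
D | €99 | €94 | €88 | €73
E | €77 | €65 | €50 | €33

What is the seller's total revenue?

All unit-bids, highest first — top 9: 138 (A-1), 135 (A-2), 115 (A-3), 99 (D-1), 94 (D-2), 88 (D-3), 82 (C-1), 81 (C-2), 77 (E-1)
First bid not allocated: €76.
Allocation: A 3, C 2, D 3, E 1. Every unit priced at €76.
Revenue = 9 × 76 = €684.

Total revenue: €684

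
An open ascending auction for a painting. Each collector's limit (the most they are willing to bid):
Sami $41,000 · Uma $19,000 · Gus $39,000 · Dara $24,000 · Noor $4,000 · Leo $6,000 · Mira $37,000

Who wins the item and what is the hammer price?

Sami wins at $39,000

Rule: the price rises until one bidder remains; the winner pays the price at which the last rival dropped out.
Limits ranked: 41,000 (Sami) > 39,000 (Gus) > 37,000 (Mira) > 24,000 (Dara) > 19,000 (Uma) > 6,000 (Leo) > …
Once the price passes $39,000, only Sami is left; the hammer falls at Gus's limit of $39,000.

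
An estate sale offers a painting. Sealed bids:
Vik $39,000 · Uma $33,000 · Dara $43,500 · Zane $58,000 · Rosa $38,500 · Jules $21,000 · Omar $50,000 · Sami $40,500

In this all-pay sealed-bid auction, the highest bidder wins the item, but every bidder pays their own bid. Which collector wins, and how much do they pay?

Zane pays $58,000

Bids in order: 58,000 (Zane) > 50,000 (Omar) > 43,500 (Dara) > 40,500 (Sami) > 39,000 (Vik) > 38,500 (Rosa) > …
Zane is highest and takes the item; every bidder forfeits their bid.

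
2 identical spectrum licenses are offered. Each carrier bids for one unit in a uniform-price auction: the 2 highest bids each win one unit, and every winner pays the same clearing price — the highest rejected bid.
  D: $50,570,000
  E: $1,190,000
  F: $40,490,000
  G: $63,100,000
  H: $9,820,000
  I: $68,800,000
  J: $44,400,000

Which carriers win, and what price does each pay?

I, G; each pays $50,570,000

Sorting: 68,800,000 (I), 63,100,000 (G), 50,570,000 (D), 44,400,000 (J), …
Winners (2 units): I, G.
Highest unsuccessful bid: $50,570,000 → clearing price.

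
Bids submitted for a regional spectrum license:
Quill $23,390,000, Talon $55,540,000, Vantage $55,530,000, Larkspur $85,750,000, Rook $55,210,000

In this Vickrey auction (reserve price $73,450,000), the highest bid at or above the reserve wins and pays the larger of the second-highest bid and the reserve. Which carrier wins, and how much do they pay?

Bids ranked: 85,750,000 (Larkspur) > 55,540,000 (Talon) > 55,530,000 (Vantage) > 55,210,000 (Rook) > 23,390,000 (Quill)
Highest eligible bid: Larkspur at $85,750,000.
max(second-highest $55,540,000, reserve $73,450,000) = $73,450,000.

Larkspur pays $73,450,000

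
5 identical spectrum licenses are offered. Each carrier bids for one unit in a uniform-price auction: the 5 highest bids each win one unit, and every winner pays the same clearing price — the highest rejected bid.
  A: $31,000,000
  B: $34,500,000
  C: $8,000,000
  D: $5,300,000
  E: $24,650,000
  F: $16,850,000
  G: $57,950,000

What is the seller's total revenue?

Sorting: 57,950,000 (G), 34,500,000 (B), 31,000,000 (A), 24,650,000 (E), 16,850,000 (F), 8,000,000 (C), 5,300,000 (D)
The 5 highest are G, B, A, E, F.
First losing bid is C's $8,000,000, which sets the uniform price.
Total revenue = 5 × $8,000,000 = $40,000,000.

Total revenue: $40,000,000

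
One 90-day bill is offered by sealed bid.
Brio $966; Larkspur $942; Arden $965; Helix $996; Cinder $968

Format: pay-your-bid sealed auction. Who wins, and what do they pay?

Pay-your-bid sealed auction: the highest bidder wins and pays their own bid.
Bids in order: 996 (Helix) > 968 (Cinder) > 966 (Brio) > 965 (Arden) > 942 (Larkspur)
Helix is highest → pays own bid, $996.

Helix pays $996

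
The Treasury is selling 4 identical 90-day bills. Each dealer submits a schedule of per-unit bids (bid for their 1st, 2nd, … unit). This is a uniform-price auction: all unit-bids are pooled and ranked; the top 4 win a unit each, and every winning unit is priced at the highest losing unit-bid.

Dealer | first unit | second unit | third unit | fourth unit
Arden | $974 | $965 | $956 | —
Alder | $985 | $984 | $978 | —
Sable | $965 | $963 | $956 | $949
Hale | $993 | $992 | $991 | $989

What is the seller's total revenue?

Total revenue: $3,940

Pooled unit-bids ranked (top 4): 993 (Hale-1), 992 (Hale-2), 991 (Hale-3), 989 (Hale-4)
The (k+1)-th unit-bid is $985.
Allocation: Hale 4. Every unit priced at $985.
Revenue = 4 × 985 = $3,940.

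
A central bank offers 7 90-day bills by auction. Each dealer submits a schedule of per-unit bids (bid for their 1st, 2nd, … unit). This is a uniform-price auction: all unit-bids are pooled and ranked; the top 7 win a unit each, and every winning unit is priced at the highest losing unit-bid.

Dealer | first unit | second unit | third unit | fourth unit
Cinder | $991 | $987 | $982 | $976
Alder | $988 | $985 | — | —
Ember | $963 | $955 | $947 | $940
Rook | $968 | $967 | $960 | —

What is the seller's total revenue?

Pooled unit-bids ranked (top 7): 991 (Cinder-1), 988 (Alder-1), 987 (Cinder-2), 985 (Alder-2), 982 (Cinder-3), 976 (Cinder-4), 968 (Rook-1)
First bid not allocated: $967.
Allocation: Alder 2, Cinder 4, Rook 1. Every unit priced at $967.
Revenue = 7 × 967 = $6,769.

Total revenue: $6,769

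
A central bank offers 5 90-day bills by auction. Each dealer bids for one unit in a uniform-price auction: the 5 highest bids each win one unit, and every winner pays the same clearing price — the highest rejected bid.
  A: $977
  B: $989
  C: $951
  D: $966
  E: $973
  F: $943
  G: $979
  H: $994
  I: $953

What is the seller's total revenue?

Total revenue: $4,830

Bids ranked high→low: 994 (H), 989 (B), 979 (G), 977 (A), 973 (E), 966 (D), 953 (I), …
Top 5: H, B, G, A, E.
Clearing price = highest rejected bid = $966.
Total revenue = 5 × $966 = $4,830.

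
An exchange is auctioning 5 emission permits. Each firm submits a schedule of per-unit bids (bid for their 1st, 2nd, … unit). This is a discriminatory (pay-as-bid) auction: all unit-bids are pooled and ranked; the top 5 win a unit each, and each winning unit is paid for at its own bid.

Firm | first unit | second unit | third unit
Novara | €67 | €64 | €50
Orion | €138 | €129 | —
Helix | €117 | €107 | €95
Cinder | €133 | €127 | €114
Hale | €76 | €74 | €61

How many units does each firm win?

Cinder 2, Helix 1, Orion 2

All unit-bids, highest first — top 5: 138 (Orion-1), 133 (Cinder-1), 129 (Orion-2), 127 (Cinder-2), 117 (Helix-1)
Next rejected bid: €114 (not a price — pay-as-bid).
Allocation: Cinder 2, Helix 1, Orion 2.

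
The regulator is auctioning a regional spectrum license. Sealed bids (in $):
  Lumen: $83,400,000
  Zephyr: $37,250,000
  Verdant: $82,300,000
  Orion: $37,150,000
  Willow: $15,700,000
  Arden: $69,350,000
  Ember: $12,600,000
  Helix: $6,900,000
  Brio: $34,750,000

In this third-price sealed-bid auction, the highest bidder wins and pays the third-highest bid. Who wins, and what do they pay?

Lumen pays $69,350,000

Bids ranked: 83,400,000 (Lumen) > 82,300,000 (Verdant) > 69,350,000 (Arden) > 37,250,000 (Zephyr) > 37,150,000 (Orion) > 34,750,000 (Brio) > …
Lumen wins; payment is bid #3 in the ranking = $69,350,000.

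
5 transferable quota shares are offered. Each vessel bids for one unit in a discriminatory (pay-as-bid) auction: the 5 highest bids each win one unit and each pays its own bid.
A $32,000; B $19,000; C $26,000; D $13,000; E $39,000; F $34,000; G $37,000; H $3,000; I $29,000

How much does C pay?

C pays $0

Sorting: 39,000 (E), 37,000 (G), 34,000 (F), 32,000 (A), 29,000 (I), 26,000 (C), 19,000 (B), …
Winners (5 units): E, G, F, A, I.
C does not win → $0.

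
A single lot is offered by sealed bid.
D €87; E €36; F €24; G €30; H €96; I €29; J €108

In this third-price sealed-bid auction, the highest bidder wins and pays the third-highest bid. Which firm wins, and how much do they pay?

J pays €87

Bids ranked: 108 (J) > 96 (H) > 87 (D) > 36 (E) > 30 (G) > 29 (I) > …
J wins; payment is bid #3 in the ranking = €87.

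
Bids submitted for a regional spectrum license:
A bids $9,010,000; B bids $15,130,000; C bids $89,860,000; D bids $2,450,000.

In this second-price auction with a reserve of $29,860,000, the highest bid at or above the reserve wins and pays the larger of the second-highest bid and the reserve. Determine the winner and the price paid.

C pays $29,860,000

Sorting bids: 89,860,000 (C) > 15,130,000 (B) > 9,010,000 (A) > 2,450,000 (D)
C has the top bid at or above the reserve ($89,860,000).
max(second-highest $15,130,000, reserve $29,860,000) = $29,860,000.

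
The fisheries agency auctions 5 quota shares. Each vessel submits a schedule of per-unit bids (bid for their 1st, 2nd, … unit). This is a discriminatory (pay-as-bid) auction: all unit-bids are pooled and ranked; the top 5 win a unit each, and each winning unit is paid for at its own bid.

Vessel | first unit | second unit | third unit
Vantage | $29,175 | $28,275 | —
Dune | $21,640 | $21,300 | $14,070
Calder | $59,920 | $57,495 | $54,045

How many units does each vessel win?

Calder 3, Vantage 2

Merging the schedules and taking the best 5: 59,920 (Calder-1), 57,495 (Calder-2), 54,045 (Calder-3), 29,175 (Vantage-1), 28,275 (Vantage-2)
Next rejected bid: $21,640 (not a price — pay-as-bid).
Allocation: Calder 3, Vantage 2.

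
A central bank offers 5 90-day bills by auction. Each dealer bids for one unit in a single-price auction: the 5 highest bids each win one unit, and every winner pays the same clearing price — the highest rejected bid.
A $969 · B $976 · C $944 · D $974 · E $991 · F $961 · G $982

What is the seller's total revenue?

Bids ranked high→low: 991 (E), 982 (G), 976 (B), 974 (D), 969 (A), 961 (F), 944 (C)
The 5 highest are E, G, B, D, A.
First losing bid is F's $961, which sets the uniform price.
Total revenue = 5 × $961 = $4,805.

Total revenue: $4,805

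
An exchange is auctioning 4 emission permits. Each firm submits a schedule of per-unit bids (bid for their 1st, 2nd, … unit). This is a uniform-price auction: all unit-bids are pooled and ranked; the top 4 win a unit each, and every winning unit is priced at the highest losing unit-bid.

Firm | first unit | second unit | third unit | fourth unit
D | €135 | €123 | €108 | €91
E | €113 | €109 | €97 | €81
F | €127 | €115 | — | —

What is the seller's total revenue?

Total revenue: €452

Merging the schedules and taking the best 4: 135 (D-1), 127 (F-1), 123 (D-2), 115 (F-2)
First bid not allocated: €113.
Allocation: D 2, F 2. Every unit priced at €113.
Revenue = 4 × 113 = €452.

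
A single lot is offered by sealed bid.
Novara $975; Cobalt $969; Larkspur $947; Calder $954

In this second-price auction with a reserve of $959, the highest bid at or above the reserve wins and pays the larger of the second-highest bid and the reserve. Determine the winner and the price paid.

Novara pays $969

Second-price auction with a reserve of $959: the highest bid at or above the reserve wins and pays the larger of the second-highest bid and the reserve.
Bids in order: 975 (Novara) > 969 (Cobalt) > 954 (Calder) > 947 (Larkspur)
Novara has the top bid at or above the reserve ($975).
Second-highest bid $969 exceeds the reserve $959 → payment $969.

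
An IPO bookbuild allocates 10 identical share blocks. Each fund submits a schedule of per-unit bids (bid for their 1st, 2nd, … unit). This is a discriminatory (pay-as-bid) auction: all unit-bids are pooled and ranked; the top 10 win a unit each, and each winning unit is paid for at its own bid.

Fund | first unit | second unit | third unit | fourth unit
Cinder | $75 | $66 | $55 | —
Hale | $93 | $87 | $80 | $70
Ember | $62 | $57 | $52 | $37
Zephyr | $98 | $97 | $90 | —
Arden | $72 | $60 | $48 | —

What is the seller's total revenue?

All unit-bids, highest first — top 10: 98 (Zephyr-1), 97 (Zephyr-2), 93 (Hale-1), 90 (Zephyr-3), 87 (Hale-2), 80 (Hale-3), 75 (Cinder-1), 72 (Arden-1), 70 (Hale-4), 66 (Cinder-2)
Next rejected bid: $62 (not a price — pay-as-bid).
Each winning unit pays its own bid.
Revenue = 98 + 97 + 93 + 90 + 87 + 80 + 75 + 72 + 70 + 66 = $828.

Total revenue: $828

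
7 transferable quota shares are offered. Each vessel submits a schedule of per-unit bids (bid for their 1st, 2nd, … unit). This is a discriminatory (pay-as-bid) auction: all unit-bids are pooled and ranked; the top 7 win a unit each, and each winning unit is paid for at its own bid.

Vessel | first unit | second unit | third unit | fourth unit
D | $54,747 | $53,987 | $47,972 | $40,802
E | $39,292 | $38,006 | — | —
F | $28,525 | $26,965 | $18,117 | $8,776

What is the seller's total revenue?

All unit-bids, highest first — top 7: 54,747 (D-1), 53,987 (D-2), 47,972 (D-3), 40,802 (D-4), 39,292 (E-1), 38,006 (E-2), 28,525 (F-1)
Next rejected bid: $26,965 (not a price — pay-as-bid).
Each winning unit pays its own bid.
Revenue = 54,747 + 53,987 + 47,972 + 40,802 + 39,292 + 38,006 + 28,525 = $303,331.

Total revenue: $303,331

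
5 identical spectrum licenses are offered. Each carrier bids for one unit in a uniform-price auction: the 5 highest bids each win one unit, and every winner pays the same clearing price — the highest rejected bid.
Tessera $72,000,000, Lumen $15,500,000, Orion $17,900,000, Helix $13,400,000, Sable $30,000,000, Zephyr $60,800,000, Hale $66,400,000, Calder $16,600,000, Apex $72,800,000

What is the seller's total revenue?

Ordering the bids: 72,800,000 (Apex), 72,000,000 (Tessera), 66,400,000 (Hale), 60,800,000 (Zephyr), 30,000,000 (Sable), 17,900,000 (Orion), 16,600,000 (Calder), …
The 5 highest are Apex, Tessera, Hale, Zephyr, Sable.
Highest unsuccessful bid: $17,900,000 → clearing price.
Total revenue = 5 × $17,900,000 = $89,500,000.

Total revenue: $89,500,000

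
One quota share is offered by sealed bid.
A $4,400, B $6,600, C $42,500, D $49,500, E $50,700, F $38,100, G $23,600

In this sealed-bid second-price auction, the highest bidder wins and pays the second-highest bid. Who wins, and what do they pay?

E pays $49,500

Sealed-bid second-price auction: the highest bidder wins and pays the second-highest bid.
Bids in order: 50,700 (E) > 49,500 (D) > 42,500 (C) > 38,100 (F) > 23,600 (G) > 6,600 (B) > …
E wins with the highest bid; price is set by the runner-up at $49,500.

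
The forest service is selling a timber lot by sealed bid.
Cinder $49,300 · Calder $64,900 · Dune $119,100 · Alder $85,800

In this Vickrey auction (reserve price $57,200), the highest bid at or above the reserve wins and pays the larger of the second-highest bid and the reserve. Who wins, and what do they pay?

Dune pays $85,800

Rule: the highest bid at or above the reserve wins and pays the larger of the second-highest bid and the reserve.
Sorting bids: 119,100 (Dune) > 85,800 (Alder) > 64,900 (Calder) > 49,300 (Cinder)
Dune has the top bid at or above the reserve ($119,100).
max(second-highest $85,800, reserve $57,200) = $85,800; the reserve does not bind.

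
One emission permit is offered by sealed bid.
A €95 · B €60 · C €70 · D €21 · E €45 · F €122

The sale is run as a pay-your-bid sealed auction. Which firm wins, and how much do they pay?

Bids ranked: 122 (F) > 95 (A) > 70 (C) > 60 (B) > 45 (E) > 21 (D)
F has the highest bid and pays exactly that: €122.

F pays €122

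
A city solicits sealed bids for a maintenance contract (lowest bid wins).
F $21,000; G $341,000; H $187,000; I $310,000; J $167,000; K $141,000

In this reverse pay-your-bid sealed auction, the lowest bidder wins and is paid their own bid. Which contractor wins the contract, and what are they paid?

Sorting bids: 21,000 (F) < 141,000 (K) < 167,000 (J) < 187,000 (H) < 310,000 (I) < 341,000 (G)
F has the lowest bid and is paid exactly that: $21,000.

F is paid $21,000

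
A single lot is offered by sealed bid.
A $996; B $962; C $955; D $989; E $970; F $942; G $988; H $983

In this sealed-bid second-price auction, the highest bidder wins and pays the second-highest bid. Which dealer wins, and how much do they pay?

A pays $989

Bids ranked: 996 (A) > 989 (D) > 988 (G) > 983 (H) > 970 (E) > 962 (B) > …
Second-price: A pays D's bid of $989.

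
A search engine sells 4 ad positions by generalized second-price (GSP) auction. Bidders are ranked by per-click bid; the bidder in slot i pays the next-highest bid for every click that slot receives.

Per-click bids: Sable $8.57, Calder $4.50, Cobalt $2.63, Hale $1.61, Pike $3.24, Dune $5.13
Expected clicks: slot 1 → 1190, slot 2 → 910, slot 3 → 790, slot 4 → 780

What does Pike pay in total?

Pike pays $2051.40

Sorting advertisers: $8.57 (Sable) > $5.13 (Dune) > $4.50 (Calder) > $3.24 (Pike) > $2.63 (Cobalt) > …
Pike holds slot 4 → pays next bid $2.63 × 780 clicks = $2051.40.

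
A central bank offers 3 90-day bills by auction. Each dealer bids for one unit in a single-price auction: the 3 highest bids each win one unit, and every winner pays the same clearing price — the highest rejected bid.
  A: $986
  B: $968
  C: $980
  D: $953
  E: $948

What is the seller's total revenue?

Total revenue: $2,859

Bids ranked high→low: 986 (A), 980 (C), 968 (B), 953 (D), 948 (E)
The 3 highest are A, C, B.
Clearing price = highest rejected bid = $953.
Total revenue = 3 × $953 = $2,859.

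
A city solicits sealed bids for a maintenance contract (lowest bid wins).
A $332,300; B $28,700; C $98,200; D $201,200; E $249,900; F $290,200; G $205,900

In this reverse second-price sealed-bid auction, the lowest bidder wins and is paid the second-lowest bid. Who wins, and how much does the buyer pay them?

Rule: the lowest bidder wins and is paid the second-lowest bid.
Sorting bids: 28,700 (B) < 98,200 (C) < 201,200 (D) < 205,900 (G) < 249,900 (E) < 290,200 (F) < …
B is lowest; is paid the second-lowest bid, $98,200.

B is paid $98,200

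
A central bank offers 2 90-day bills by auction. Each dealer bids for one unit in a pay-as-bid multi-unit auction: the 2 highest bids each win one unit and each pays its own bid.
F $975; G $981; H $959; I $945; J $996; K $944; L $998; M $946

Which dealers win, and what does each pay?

Sorting: 998 (L), 996 (J), 981 (G), 975 (F), …
Winners (2 units): L, J.
Each winner pays its own bid: L $998, J $996.

L $998, J $996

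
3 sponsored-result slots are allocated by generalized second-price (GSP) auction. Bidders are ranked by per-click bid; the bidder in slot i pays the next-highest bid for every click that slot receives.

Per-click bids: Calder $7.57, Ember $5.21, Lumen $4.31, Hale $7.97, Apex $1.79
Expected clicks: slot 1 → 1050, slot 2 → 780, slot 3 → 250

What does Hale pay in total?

Hale pays $7948.50

Ranked by bid: $7.97 (Hale) > $7.57 (Calder) > $5.21 (Ember) > $4.31 (Lumen) > …
Hale holds slot 1 → pays next bid $7.57 × 1050 clicks = $7948.50.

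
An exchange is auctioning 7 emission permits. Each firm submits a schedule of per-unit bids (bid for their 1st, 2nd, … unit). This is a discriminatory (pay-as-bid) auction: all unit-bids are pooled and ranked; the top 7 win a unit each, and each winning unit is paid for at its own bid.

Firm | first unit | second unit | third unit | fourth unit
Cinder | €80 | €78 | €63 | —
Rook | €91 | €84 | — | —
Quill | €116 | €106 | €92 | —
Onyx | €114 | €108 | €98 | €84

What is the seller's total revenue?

Total revenue: €725

Merging the schedules and taking the best 7: 116 (Quill-1), 114 (Onyx-1), 108 (Onyx-2), 106 (Quill-2), 98 (Onyx-3), 92 (Quill-3), 91 (Rook-1)
Next rejected bid: €84 (not a price — pay-as-bid).
Each winning unit pays its own bid.
Revenue = 116 + 114 + 108 + 106 + 98 + 92 + 91 = €725.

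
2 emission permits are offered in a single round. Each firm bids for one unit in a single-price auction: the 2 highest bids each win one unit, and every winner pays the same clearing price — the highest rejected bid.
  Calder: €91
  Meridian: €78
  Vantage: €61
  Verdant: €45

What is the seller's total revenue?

Ordering the bids: 91 (Calder), 78 (Meridian), 61 (Vantage), 45 (Verdant)
The 2 highest are Calder, Meridian.
Clearing price = highest rejected bid = €61.
Total revenue = 2 × €61 = €122.

Total revenue: €122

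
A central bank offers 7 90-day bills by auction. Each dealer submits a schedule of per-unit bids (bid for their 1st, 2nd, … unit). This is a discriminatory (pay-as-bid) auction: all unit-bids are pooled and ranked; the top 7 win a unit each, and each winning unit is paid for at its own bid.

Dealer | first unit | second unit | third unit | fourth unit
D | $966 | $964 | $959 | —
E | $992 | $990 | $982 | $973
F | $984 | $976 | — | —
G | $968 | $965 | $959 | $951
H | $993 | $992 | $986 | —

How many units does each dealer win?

E 3, F 1, H 3

Pooled unit-bids ranked (top 7): 993 (H-1), 992 (E-1), 992 (H-2), 990 (E-2), 986 (H-3), 984 (F-1), 982 (E-3)
Next rejected bid: $976 (not a price — pay-as-bid).
Allocation: E 3, F 1, H 3.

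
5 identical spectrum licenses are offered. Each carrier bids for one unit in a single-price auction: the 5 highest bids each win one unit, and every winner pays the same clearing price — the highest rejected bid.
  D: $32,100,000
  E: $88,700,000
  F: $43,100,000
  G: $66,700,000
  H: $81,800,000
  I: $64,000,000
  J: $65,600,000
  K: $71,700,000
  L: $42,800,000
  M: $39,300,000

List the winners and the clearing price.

E, H, K, G, J; each pays $64,000,000

Ordering the bids: 88,700,000 (E), 81,800,000 (H), 71,700,000 (K), 66,700,000 (G), 65,600,000 (J), 64,000,000 (I), 43,100,000 (F), …
Top 5: E, H, K, G, J.
Highest unsuccessful bid: $64,000,000 → clearing price.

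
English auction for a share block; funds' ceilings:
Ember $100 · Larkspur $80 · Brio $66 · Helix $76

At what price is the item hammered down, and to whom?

Ember wins at $80

Ascending (English) auction: the price rises until one bidder remains; the winner pays the price at which the last rival dropped out.
Limits ranked: 100 (Ember) > 80 (Larkspur) > 76 (Helix) > 66 (Brio)
Larkspur is the last rival to drop out, at $80; Ember remains and wins at that price.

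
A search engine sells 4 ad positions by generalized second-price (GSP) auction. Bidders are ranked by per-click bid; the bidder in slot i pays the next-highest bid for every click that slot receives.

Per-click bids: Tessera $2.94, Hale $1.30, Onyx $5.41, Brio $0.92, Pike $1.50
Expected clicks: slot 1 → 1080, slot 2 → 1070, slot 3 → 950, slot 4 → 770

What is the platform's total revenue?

Total revenue: $6723.60

Sorting advertisers: $5.41 (Onyx) > $2.94 (Tessera) > $1.50 (Pike) > $1.30 (Hale) > $0.92 (Brio)
Slot 1: Onyx pays $2.94 × 1080 = $3175.20
Slot 2: Tessera pays $1.50 × 1070 = $1605.00
Slot 3: Pike pays $1.30 × 950 = $1235.00
Slot 4: Hale pays $0.92 × 770 = $708.40
Total = $6723.60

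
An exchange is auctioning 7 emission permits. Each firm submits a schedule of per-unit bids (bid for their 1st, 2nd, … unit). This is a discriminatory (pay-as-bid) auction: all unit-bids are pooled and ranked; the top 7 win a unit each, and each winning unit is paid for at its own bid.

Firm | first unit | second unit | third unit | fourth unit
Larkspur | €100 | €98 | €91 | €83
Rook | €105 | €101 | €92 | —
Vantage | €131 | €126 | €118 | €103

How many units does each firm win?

Merging the schedules and taking the best 7: 131 (Vantage-1), 126 (Vantage-2), 118 (Vantage-3), 105 (Rook-1), 103 (Vantage-4), 101 (Rook-2), 100 (Larkspur-1)
Next rejected bid: €98 (not a price — pay-as-bid).
Allocation: Larkspur 1, Rook 2, Vantage 4.

Larkspur 1, Rook 2, Vantage 4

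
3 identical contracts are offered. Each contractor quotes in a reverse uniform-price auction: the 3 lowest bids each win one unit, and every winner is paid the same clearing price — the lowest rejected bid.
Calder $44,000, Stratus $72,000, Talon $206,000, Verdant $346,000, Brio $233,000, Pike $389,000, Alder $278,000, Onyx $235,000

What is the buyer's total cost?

Total cost: $699,000

Bids ranked low→high: 44,000 (Calder), 72,000 (Stratus), 206,000 (Talon), 233,000 (Brio), 235,000 (Onyx), …
Winners (3 units): Calder, Stratus, Talon.
First losing bid is Brio's $233,000, which sets the uniform price.
Total cost = 3 × $233,000 = $699,000.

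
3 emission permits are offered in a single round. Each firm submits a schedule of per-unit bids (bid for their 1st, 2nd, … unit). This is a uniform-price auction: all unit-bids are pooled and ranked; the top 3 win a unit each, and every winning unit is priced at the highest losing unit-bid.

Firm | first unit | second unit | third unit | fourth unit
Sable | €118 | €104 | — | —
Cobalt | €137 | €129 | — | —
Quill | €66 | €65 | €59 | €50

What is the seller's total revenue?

Total revenue: €312

Merging the schedules and taking the best 3: 137 (Cobalt-1), 129 (Cobalt-2), 118 (Sable-1)
Highest rejected unit-bid = €104.
Allocation: Cobalt 2, Sable 1. Every unit priced at €104.
Revenue = 3 × 104 = €312.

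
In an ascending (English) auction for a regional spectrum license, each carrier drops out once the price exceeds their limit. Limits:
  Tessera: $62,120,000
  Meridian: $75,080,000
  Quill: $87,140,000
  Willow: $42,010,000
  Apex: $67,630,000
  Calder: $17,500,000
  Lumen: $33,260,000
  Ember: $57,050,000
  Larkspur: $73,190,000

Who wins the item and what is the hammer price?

Open ascending-bid auction: the price rises until one bidder remains; the winner pays the price at which the last rival dropped out.
Limits in order: 87,140,000 (Quill) > 75,080,000 (Meridian) > 73,190,000 (Larkspur) > 67,630,000 (Apex) > 62,120,000 (Tessera) > 57,050,000 (Ember) > …
Meridian is the last rival to drop out, at $75,080,000; Quill remains and wins at that price.

Quill wins at $75,080,000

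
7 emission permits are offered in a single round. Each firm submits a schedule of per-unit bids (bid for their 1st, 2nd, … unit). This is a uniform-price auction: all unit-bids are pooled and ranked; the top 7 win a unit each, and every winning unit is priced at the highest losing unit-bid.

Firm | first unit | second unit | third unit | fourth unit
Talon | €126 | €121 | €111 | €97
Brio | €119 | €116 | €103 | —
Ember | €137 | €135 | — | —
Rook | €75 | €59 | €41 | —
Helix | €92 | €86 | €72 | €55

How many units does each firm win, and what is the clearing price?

Pooled unit-bids ranked (top 7): 137 (Ember-1), 135 (Ember-2), 126 (Talon-1), 121 (Talon-2), 119 (Brio-1), 116 (Brio-2), 111 (Talon-3)
Highest rejected unit-bid = €103.
Allocation: Brio 2, Ember 2, Talon 3.

Brio 2, Ember 2, Talon 3; clearing price €103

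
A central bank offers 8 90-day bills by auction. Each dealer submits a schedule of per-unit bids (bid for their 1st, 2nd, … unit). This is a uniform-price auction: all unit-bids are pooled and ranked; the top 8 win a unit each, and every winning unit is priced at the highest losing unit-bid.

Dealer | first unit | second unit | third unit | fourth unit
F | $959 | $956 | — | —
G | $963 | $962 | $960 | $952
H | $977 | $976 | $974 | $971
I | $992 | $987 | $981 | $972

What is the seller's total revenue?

All unit-bids, highest first — top 8: 992 (I-1), 987 (I-2), 981 (I-3), 977 (H-1), 976 (H-2), 974 (H-3), 972 (I-4), 971 (H-4)
First bid not allocated: $963.
Allocation: H 4, I 4. Every unit priced at $963.
Revenue = 8 × 963 = $7,704.

Total revenue: $7,704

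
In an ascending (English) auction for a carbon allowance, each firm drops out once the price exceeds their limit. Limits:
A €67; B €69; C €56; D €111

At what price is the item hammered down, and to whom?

D wins at €69

Sorting limits: 111 (D) > 69 (B) > 67 (A) > 56 (C)
Once the price passes €69, only D is left; the hammer falls at B's limit of €69.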